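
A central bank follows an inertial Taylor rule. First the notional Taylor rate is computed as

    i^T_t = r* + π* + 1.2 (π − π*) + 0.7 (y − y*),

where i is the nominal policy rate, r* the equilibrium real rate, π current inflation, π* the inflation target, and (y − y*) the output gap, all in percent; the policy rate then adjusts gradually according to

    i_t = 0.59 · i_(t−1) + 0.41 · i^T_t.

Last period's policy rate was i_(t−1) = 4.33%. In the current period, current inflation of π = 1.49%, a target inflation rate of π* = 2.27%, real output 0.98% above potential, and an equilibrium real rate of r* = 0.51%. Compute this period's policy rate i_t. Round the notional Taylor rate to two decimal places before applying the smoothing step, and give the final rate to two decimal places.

3.59%

Output 0.98% above potential → (y − y*) = 0.98.
i^T_t = 0.51 + 2.27 + 1.2 × (1.49 − 2.27) + 0.7 × 0.98
   = 0.51 + 2.27 − 0.936 + 0.686 = 2.53
i_t = 0.59 × 4.33 + 0.41 × 2.53 = 2.5547 + 1.0373 = 3.59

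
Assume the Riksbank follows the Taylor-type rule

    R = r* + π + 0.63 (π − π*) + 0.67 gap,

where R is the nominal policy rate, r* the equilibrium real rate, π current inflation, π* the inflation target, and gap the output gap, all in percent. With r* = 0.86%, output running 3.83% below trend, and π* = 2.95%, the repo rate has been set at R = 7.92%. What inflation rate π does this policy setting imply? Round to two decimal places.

Output 3.83% below potential → gap = -3.83.
Collecting π: R = r* + (1 + 0.63) π − 0.63 π* + 0.67 gap
1.63 π = 7.92 − 0.86 + 0.63 × 2.95 − 0.67 × (-3.83) = 11.4846
π = 11.4846 / 1.63 = 7.05

7.05%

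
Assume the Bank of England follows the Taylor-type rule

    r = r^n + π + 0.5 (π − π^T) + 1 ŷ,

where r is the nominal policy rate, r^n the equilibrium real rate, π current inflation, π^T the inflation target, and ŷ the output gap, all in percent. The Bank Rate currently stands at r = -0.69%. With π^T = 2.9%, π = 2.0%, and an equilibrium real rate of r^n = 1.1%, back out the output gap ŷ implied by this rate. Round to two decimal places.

1 ŷ = -0.69 − 1.1 − 2.0 − 0.5 × (2.0 − 2.9) = -3.34
ŷ = -3.34 / 1 = -3.34

-3.34%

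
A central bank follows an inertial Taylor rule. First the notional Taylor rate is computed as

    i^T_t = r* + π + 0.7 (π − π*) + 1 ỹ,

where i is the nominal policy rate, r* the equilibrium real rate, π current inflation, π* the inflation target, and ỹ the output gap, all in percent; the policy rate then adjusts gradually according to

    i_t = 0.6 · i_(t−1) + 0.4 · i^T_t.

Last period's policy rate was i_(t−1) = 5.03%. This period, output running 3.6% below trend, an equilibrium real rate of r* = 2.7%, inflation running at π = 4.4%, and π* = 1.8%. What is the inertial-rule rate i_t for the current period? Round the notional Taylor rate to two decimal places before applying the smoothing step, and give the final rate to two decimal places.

Output 3.6% below potential → ỹ = -3.6.
i^T_t = 2.7 + 4.4 + 0.7 × (4.4 − 1.8) + 1 × (-3.6)
   = 2.7 + 4.4 + 1.82 − 3.6 = 5.32
i_t = 0.6 × 5.03 + 0.4 × 5.32 = 3.018 + 2.128 = 5.15

5.15%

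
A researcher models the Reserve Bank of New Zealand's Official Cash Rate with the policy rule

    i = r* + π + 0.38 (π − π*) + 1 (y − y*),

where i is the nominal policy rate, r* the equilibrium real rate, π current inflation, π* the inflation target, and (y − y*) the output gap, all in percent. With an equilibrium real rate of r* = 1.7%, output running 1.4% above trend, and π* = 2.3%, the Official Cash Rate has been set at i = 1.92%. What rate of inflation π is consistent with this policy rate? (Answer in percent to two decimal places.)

-0.22%

Output 1.4% above potential → (y − y*) = 1.4.
Collecting π: i = r* + (1 + 0.38) π − 0.38 π* + 1 (y − y*)
1.38 π = 1.92 − 1.7 + 0.38 × 2.3 − 1 × 1.4 = -0.306
π = -0.306 / 1.38 = -0.22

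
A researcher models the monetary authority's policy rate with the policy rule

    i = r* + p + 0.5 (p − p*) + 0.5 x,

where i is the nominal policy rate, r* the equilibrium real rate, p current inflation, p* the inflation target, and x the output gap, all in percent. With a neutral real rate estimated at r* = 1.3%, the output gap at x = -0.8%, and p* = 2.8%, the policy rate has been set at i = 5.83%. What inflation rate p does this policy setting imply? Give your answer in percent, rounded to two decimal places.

Collecting p: i = r* + (1 + 0.5) p − 0.5 p* + 0.5 x
1.5 p = 5.83 − 1.3 + 0.5 × 2.8 − 0.5 × (-0.8) = 6.33
p = 6.33 / 1.5 = 4.22

4.22%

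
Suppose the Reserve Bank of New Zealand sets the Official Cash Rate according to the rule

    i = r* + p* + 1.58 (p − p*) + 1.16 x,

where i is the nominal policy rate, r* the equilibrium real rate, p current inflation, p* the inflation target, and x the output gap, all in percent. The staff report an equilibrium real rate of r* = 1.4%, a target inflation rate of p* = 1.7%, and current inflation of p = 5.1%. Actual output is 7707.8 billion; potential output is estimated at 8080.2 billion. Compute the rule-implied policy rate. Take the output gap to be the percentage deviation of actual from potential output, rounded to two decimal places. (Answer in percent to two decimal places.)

3.12%

Output gap = 100 × (7707.8 − 8080.2) / 8080.2 = -4.61%.
i = 1.40 + 1.70 + 1.58 × (5.10 − 1.70) + 1.16 × (-4.61)
   = 1.40 + 1.7 + 5.372 − 5.3476 = 3.12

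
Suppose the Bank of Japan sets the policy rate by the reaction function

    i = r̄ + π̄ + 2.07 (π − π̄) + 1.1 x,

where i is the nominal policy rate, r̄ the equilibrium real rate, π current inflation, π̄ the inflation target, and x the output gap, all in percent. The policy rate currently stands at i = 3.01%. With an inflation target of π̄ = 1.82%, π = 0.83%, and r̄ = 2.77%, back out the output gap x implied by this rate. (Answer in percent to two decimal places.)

1.1 x = 3.01 − 2.77 − 1.82 − 2.07 × (0.83 − 1.82) = 0.4693
x = 0.4693 / 1.1 = 0.43

0.43%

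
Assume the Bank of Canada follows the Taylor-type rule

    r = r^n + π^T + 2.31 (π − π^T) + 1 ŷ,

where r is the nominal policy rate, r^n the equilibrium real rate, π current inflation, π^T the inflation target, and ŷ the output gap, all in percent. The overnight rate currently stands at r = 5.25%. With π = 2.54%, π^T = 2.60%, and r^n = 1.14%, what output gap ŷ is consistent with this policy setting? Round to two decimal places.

1 ŷ = 5.25 − 1.14 − 2.60 − 2.31 × (2.54 − 2.60) = 1.6486
ŷ = 1.6486 / 1 = 1.65

1.65%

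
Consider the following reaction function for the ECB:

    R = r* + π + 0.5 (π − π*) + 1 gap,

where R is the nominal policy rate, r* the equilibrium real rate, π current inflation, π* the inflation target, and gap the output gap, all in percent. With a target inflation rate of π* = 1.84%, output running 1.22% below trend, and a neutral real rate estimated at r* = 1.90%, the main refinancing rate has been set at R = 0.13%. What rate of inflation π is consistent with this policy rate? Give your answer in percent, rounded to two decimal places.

Output 1.22% below potential → gap = -1.22.
Collecting π: R = r* + (1 + 0.5) π − 0.5 π* + 1 gap
1.5 π = 0.13 − 1.90 + 0.5 × 1.84 − 1 × (-1.22) = 0.37
π = 0.37 / 1.5 = 0.25

0.25%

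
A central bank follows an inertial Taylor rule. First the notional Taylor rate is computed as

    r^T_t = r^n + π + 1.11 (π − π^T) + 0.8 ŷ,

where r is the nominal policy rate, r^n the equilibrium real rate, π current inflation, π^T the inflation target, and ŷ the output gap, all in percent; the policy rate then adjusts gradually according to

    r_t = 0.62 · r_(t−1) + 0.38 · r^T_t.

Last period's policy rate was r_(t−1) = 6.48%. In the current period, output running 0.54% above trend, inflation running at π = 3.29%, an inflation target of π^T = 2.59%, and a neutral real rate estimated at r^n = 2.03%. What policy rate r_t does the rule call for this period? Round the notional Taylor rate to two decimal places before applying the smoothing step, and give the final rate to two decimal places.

Output 0.54% above potential → ŷ = 0.54.
r^T_t = 2.03 + 3.29 + 1.11 × (3.29 − 2.59) + 0.8 × 0.54
   = 2.03 + 3.29 + 0.777 + 0.432 = 6.53
r_t = 0.62 × 6.48 + 0.38 × 6.53 = 4.0176 + 2.4814 = 6.50

6.50%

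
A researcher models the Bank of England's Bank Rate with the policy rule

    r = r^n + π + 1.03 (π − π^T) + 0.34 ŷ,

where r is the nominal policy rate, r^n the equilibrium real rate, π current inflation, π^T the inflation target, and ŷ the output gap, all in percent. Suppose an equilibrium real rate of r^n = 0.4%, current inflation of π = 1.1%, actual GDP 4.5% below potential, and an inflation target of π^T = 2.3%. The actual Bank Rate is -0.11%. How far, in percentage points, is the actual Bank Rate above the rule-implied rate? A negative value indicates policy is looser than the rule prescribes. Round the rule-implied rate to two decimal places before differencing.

Output 4.5% below potential → ŷ = -4.5.
r = 0.4 + 1.1 + 1.03 × (1.1 − 2.3) + 0.34 × (-4.5)
   = 0.4 + 1.1 − 1.236 − 1.53 = -1.27
Deviation = -0.11 − (-1.27) = 1.16 pp.

1.16 pp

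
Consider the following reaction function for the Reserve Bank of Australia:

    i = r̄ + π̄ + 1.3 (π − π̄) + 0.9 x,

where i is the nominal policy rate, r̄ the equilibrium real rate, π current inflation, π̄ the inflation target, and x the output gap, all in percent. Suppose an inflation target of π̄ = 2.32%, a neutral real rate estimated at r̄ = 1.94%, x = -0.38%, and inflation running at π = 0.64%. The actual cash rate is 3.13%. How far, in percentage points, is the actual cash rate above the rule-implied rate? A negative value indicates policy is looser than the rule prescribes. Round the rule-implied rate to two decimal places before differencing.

1.40 pp

i = 1.94 + 2.32 + 1.3 × (0.64 − 2.32) + 0.9 × (-0.38)
   = 1.94 + 2.32 − 2.184 − 0.342 = 1.73
Deviation = 3.13 − 1.73 = 1.40 pp.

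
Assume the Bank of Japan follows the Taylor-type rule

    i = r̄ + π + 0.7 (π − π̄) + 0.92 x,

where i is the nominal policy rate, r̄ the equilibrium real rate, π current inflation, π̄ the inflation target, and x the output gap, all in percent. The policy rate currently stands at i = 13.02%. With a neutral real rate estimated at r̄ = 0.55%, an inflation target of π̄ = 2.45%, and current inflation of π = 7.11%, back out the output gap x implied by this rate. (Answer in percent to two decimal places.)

0.92 x = 13.02 − 0.55 − 7.11 − 0.7 × (7.11 − 2.45) = 2.098
x = 2.098 / 0.92 = 2.28

2.28%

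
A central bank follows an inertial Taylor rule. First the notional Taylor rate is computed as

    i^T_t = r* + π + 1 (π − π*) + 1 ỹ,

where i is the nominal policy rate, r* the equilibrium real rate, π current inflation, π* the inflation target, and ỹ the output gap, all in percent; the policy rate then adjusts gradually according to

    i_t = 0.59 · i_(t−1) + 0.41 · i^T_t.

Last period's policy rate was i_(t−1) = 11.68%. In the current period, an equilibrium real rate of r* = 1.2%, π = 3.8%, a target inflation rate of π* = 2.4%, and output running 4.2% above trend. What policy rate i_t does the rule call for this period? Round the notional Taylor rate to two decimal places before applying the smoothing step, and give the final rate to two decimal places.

Output 4.2% above potential → ỹ = 4.2.
i^T_t = 1.2 + 3.8 + 1 × (3.8 − 2.4) + 1 × 4.2
   = 1.2 + 3.8 + 1.4 + 4.2 = 10.60
i_t = 0.59 × 11.68 + 0.41 × 10.60 = 6.8912 + 4.346 = 11.24

11.24%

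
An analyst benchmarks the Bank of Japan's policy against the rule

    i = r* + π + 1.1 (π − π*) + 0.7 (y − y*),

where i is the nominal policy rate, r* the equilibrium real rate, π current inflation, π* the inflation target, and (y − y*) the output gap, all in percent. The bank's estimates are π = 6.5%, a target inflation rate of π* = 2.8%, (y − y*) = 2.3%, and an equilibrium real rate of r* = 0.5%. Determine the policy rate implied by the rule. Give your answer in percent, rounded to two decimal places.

12.68%

i = 0.5 + 6.5 + 1.1 × (6.5 − 2.8) + 0.7 × 2.3
   = 0.5 + 6.5 + 4.07 + 1.61 = 12.68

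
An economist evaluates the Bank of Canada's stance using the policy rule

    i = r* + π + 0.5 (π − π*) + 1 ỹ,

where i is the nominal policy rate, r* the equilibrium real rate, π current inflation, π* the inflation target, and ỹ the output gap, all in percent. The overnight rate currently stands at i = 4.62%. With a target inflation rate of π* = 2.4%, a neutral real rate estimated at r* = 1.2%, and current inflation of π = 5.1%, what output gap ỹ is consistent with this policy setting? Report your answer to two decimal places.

-3.03%

1 ỹ = 4.62 − 1.2 − 5.1 − 0.5 × (5.1 − 2.4) = -3.03
ỹ = -3.03 / 1 = -3.03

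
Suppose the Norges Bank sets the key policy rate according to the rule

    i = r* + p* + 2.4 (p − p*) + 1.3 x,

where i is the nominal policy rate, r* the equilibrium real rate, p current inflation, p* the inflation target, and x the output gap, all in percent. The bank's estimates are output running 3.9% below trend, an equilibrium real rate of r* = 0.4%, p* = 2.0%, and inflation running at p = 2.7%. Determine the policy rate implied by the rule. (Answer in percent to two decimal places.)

-0.99%

Output 3.9% below potential → x = -3.9.
i = 0.4 + 2.0 + 2.4 × (2.7 − 2.0) + 1.3 × (-3.9)
   = 0.4 + 2 + 1.68 − 5.07 = -0.99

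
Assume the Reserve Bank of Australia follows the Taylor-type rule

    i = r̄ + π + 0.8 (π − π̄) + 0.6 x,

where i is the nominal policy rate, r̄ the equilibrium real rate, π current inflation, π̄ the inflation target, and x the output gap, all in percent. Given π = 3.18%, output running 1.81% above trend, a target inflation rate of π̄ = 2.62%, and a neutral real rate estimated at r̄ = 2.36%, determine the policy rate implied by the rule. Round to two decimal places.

Output 1.81% above potential → x = 1.81.
i = 2.36 + 3.18 + 0.8 × (3.18 − 2.62) + 0.6 × 1.81
   = 2.36 + 3.18 + 0.448 + 1.086 = 7.07

7.07%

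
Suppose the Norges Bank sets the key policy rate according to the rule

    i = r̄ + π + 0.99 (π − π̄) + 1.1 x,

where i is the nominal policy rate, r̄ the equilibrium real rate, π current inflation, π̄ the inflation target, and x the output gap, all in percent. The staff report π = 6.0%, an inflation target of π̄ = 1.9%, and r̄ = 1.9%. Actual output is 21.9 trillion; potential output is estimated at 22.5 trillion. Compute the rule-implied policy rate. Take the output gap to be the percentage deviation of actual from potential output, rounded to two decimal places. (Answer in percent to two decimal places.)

Output gap = 100 × (21.9 − 22.5) / 22.5 = -2.67%.
i = 1.90 + 6.00 + 0.99 × (6.00 − 1.90) + 1.1 × (-2.67)
   = 1.90 + 6 + 4.059 − 2.937 = 9.02

9.02%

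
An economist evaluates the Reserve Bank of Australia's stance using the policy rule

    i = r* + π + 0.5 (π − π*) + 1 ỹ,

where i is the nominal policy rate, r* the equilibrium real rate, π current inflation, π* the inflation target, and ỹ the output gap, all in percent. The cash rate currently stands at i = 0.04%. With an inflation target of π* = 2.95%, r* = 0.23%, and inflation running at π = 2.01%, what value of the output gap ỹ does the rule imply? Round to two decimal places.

1 ỹ = 0.04 − 0.23 − 2.01 − 0.5 × (2.01 − 2.95) = -1.73
ỹ = -1.73 / 1 = -1.73

-1.73%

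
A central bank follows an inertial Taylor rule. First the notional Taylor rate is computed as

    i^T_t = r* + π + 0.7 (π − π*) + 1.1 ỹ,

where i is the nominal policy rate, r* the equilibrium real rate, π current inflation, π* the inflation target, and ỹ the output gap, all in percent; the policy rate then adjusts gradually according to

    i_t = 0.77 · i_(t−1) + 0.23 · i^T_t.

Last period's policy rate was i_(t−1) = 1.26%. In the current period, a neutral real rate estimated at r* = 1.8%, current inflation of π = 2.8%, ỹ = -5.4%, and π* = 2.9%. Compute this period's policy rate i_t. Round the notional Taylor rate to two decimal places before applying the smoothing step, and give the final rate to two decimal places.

0.65%

i^T_t = 1.8 + 2.8 + 0.7 × (2.8 − 2.9) + 1.1 × (-5.4)
   = 1.8 + 2.8 − 0.07 − 5.94 = -1.41
i_t = 0.77 × 1.26 + 0.23 × (-1.41) = 0.9702 − 0.3243 = 0.65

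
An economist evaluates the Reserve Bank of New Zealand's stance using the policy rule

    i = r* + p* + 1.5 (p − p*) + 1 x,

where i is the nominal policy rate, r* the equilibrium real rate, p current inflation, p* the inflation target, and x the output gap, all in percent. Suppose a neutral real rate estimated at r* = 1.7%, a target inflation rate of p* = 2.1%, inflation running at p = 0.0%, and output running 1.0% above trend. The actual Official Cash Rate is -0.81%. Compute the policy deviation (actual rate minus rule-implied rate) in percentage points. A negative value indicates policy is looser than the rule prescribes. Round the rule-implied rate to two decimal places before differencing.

-2.46 pp

Output 1.0% above potential → x = 1.0.
i = 1.7 + 2.1 + 1.5 × (0.0 − 2.1) + 1 × 1.0
   = 1.7 + 2.1 − 3.15 + 1 = 1.65
Deviation = -0.81 − 1.65 = -2.46 pp.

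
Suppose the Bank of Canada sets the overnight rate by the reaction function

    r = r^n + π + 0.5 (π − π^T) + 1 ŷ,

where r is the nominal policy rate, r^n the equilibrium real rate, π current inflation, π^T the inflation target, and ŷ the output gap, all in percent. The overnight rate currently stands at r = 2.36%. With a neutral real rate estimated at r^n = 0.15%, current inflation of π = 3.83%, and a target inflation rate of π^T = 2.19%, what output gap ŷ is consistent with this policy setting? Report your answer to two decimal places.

-2.44%

1 ŷ = 2.36 − 0.15 − 3.83 − 0.5 × (3.83 − 2.19) = -2.44
ŷ = -2.44 / 1 = -2.44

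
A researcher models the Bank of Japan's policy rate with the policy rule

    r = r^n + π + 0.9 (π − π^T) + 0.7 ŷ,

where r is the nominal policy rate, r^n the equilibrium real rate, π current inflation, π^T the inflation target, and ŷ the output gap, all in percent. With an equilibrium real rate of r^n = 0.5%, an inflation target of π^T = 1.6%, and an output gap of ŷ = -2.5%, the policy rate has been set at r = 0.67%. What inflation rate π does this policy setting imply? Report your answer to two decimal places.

1.77%

Collecting π: r = r^n + (1 + 0.9) π − 0.9 π^T + 0.7 ŷ
1.9 π = 0.67 − 0.5 + 0.9 × 1.6 − 0.7 × (-2.5) = 3.36
π = 3.36 / 1.9 = 1.77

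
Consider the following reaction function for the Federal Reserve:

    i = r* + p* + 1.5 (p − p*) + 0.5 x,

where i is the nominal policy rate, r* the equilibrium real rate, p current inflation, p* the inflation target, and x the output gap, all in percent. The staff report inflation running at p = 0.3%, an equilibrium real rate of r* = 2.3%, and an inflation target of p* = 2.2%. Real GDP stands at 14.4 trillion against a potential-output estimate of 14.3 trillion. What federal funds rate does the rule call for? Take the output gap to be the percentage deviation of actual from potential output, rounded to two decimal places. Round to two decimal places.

2.00%

Output gap = 100 × (14.4 − 14.3) / 14.3 = 0.70%.
i = 2.30 + 2.20 + 1.5 × (0.30 − 2.20) + 0.5 × 0.70
   = 2.30 + 2.2 − 2.85 + 0.35 = 2.00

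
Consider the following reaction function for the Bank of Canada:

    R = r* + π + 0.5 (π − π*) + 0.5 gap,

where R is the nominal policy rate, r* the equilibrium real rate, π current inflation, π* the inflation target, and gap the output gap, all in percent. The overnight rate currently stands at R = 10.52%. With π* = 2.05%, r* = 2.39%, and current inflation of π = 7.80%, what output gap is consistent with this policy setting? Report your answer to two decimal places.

0.5 gap = 10.52 − 2.39 − 7.80 − 0.5 × (7.80 − 2.05) = -2.545
gap = -2.545 / 0.5 = -5.09

-5.09%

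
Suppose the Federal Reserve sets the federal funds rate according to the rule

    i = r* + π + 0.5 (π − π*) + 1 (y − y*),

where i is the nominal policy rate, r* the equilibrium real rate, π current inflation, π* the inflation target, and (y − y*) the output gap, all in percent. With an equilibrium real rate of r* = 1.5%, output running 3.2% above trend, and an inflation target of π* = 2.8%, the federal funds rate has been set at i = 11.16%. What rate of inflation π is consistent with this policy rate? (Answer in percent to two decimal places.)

Output 3.2% above potential → (y − y*) = 3.2.
Collecting π: i = r* + (1 + 0.5) π − 0.5 π* + 1 (y − y*)
1.5 π = 11.16 − 1.5 + 0.5 × 2.8 − 1 × 3.2 = 7.86
π = 7.86 / 1.5 = 5.24

5.24%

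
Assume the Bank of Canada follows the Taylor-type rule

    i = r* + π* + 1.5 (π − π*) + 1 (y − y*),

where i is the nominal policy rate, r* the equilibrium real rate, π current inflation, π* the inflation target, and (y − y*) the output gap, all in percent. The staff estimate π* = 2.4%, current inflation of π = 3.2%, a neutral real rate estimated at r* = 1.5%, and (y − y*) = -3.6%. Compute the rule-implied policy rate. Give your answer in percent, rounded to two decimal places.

1.50%

i = 1.5 + 2.4 + 1.5 × (3.2 − 2.4) + 1 × (-3.6)
   = 1.5 + 2.4 + 1.2 − 3.6 = 1.50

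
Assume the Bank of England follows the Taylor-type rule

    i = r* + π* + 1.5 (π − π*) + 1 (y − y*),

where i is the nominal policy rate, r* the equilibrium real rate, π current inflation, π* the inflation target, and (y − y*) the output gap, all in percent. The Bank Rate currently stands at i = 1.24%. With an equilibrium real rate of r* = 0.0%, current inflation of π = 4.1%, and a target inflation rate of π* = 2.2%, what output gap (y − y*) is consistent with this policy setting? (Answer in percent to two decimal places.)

-3.81%

1 (y − y*) = 1.24 − 0.0 − 2.2 − 1.5 × (4.1 − 2.2) = -3.81
(y − y*) = -3.81 / 1 = -3.81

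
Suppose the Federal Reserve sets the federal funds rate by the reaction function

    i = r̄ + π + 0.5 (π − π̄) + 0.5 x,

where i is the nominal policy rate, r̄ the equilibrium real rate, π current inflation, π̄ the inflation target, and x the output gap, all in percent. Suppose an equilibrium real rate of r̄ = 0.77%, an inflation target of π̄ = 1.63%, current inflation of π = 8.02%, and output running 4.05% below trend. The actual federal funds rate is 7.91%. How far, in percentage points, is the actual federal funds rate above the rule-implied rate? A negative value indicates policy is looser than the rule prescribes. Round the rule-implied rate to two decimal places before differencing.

-2.05 pp

Output 4.05% below potential → x = -4.05.
i = 0.77 + 8.02 + 0.5 × (8.02 − 1.63) + 0.5 × (-4.05)
   = 0.77 + 8.02 + 3.195 − 2.025 = 9.96
Deviation = 7.91 − 9.96 = -2.05 pp.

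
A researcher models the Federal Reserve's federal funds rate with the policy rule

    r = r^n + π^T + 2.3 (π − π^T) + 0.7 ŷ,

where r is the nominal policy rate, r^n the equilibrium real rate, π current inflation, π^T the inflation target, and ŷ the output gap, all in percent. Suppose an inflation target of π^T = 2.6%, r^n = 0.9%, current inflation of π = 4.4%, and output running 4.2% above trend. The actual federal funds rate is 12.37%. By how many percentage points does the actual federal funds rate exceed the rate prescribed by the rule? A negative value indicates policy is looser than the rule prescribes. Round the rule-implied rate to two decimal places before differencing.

Output 4.2% above potential → ŷ = 4.2.
r = 0.9 + 2.6 + 2.3 × (4.4 − 2.6) + 0.7 × 4.2
   = 0.9 + 2.6 + 4.14 + 2.94 = 10.58
Deviation = 12.37 − 10.58 = 1.79 pp.

1.79 pp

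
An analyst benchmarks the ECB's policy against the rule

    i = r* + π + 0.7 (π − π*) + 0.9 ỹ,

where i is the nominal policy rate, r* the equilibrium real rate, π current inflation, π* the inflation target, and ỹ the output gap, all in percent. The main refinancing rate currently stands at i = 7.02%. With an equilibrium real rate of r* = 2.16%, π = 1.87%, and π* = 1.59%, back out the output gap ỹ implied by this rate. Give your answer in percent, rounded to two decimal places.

3.10%

0.9 ỹ = 7.02 − 2.16 − 1.87 − 0.7 × (1.87 − 1.59) = 2.794
ỹ = 2.794 / 0.9 = 3.10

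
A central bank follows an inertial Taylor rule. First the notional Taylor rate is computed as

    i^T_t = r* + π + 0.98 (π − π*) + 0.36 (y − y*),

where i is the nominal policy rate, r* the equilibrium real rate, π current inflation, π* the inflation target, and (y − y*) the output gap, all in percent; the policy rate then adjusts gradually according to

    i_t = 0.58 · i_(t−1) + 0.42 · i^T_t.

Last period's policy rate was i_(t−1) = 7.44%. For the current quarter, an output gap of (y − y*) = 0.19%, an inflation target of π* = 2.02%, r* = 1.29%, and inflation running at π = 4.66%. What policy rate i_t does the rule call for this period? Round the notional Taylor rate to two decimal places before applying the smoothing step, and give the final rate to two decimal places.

i^T_t = 1.29 + 4.66 + 0.98 × (4.66 − 2.02) + 0.36 × 0.19
   = 1.29 + 4.66 + 2.5872 + 0.0684 = 8.61
i_t = 0.58 × 7.44 + 0.42 × 8.61 = 4.3152 + 3.6162 = 7.93

7.93%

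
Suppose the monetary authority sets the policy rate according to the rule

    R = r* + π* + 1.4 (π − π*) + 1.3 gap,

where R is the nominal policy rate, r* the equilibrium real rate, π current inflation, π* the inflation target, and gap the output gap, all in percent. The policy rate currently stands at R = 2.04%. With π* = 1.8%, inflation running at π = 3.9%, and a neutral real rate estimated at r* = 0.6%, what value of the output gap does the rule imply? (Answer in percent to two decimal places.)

-2.54%

1.3 gap = 2.04 − 0.6 − 1.8 − 1.4 × (3.9 − 1.8) = -3.3
gap = -3.3 / 1.3 = -2.54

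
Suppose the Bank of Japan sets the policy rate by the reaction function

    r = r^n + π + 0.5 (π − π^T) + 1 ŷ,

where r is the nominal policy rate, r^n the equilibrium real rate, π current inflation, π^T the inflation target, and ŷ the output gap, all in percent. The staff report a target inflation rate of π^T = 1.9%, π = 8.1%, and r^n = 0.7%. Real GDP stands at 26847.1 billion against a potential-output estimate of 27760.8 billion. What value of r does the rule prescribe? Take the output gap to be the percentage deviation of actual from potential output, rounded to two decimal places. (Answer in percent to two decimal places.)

8.61%

Output gap = 100 × (26847.1 − 27760.8) / 27760.8 = -3.29%.
r = 0.70 + 8.10 + 0.5 × (8.10 − 1.90) + 1 × (-3.29)
   = 0.70 + 8.1 + 3.1 − 3.29 = 8.61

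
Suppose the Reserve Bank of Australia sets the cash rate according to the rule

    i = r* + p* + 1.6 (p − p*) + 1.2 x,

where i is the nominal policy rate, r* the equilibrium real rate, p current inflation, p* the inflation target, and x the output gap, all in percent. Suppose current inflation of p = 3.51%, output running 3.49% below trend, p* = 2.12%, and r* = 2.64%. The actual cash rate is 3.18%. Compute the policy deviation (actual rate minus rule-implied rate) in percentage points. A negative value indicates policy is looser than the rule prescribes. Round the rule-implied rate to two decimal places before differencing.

0.38 pp

Output 3.49% below potential → x = -3.49.
i = 2.64 + 2.12 + 1.6 × (3.51 − 2.12) + 1.2 × (-3.49)
   = 2.64 + 2.12 + 2.224 − 4.188 = 2.80
Deviation = 3.18 − 2.80 = 0.38 pp.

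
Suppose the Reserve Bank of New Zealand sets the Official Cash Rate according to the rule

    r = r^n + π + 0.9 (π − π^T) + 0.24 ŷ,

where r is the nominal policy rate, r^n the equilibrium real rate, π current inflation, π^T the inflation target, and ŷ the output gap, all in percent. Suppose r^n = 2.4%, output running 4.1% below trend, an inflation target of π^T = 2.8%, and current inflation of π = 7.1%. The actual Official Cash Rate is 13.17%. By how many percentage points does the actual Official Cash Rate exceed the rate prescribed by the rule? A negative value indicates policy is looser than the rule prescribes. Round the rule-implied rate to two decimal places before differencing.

0.78 pp

Output 4.1% below potential → ŷ = -4.1.
r = 2.4 + 7.1 + 0.9 × (7.1 − 2.8) + 0.24 × (-4.1)
   = 2.4 + 7.1 + 3.87 − 0.984 = 12.39
Deviation = 13.17 − 12.39 = 0.78 pp.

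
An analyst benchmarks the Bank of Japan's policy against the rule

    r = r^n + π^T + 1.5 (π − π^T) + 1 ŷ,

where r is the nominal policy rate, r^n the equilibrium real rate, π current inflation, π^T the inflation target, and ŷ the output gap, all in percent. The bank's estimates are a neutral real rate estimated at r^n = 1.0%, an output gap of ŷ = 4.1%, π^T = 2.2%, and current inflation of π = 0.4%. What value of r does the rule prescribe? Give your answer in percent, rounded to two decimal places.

4.60%

r = 1.0 + 2.2 + 1.5 × (0.4 − 2.2) + 1 × 4.1
   = 1.0 + 2.2 − 2.7 + 4.1 = 4.60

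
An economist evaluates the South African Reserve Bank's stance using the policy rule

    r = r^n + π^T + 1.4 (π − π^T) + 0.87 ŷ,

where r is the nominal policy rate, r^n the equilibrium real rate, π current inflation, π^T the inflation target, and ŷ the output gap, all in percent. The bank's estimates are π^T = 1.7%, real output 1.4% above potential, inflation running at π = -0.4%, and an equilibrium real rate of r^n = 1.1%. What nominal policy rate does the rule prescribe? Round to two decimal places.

Output 1.4% above potential → ŷ = 1.4.
r = 1.1 + 1.7 + 1.4 × (-0.4 − 1.7) + 0.87 × 1.4
   = 1.1 + 1.7 − 2.94 + 1.218 = 1.08

1.08%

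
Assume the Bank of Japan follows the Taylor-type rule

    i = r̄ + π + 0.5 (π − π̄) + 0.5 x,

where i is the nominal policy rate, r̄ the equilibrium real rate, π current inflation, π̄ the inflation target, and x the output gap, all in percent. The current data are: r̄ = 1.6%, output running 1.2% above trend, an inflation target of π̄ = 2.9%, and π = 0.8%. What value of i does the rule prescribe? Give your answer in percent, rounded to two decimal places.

1.95%

Output 1.2% above potential → x = 1.2.
i = 1.6 + 0.8 + 0.5 × (0.8 − 2.9) + 0.5 × 1.2
   = 1.6 + 0.8 − 1.05 + 0.6 = 1.95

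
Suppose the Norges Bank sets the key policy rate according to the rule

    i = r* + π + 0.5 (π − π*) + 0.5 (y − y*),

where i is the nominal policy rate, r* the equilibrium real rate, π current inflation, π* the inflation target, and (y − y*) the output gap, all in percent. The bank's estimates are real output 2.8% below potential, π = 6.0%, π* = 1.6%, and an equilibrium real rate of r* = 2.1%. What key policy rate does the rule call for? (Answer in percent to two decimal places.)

8.90%

Output 2.8% below potential → (y − y*) = -2.8.
i = 2.1 + 6.0 + 0.5 × (6.0 − 1.6) + 0.5 × (-2.8)
   = 2.1 + 6 + 2.2 − 1.4 = 8.90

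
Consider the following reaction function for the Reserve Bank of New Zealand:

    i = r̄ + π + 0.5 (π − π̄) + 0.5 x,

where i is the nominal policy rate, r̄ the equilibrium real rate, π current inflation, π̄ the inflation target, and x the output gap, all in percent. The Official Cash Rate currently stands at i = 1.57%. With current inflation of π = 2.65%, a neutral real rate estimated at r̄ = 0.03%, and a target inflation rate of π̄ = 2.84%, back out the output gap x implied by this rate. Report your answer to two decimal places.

0.5 x = 1.57 − 0.03 − 2.65 − 0.5 × (2.65 − 2.84) = -1.015
x = -1.015 / 0.5 = -2.03

-2.03%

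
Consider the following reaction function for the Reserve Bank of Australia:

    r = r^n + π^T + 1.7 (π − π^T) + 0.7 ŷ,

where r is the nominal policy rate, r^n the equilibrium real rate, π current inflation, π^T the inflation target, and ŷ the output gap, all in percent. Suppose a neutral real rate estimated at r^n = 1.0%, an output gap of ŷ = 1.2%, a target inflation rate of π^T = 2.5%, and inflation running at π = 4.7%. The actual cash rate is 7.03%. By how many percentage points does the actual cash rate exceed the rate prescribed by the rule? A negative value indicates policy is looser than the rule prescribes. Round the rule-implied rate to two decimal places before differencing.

r = 1.0 + 2.5 + 1.7 × (4.7 − 2.5) + 0.7 × 1.2
   = 1.0 + 2.5 + 3.74 + 0.84 = 8.08
Deviation = 7.03 − 8.08 = -1.05 pp.

-1.05 pp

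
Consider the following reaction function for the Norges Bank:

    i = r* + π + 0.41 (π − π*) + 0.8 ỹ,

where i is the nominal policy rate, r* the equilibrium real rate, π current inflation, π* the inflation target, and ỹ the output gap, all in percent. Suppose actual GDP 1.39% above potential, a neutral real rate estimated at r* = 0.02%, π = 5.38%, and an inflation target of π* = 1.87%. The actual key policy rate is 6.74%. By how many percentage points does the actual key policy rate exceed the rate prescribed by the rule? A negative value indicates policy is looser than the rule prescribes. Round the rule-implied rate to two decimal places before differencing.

-1.21 pp

Output 1.39% above potential → ỹ = 1.39.
i = 0.02 + 5.38 + 0.41 × (5.38 − 1.87) + 0.8 × 1.39
   = 0.02 + 5.38 + 1.4391 + 1.112 = 7.95
Deviation = 6.74 − 7.95 = -1.21 pp.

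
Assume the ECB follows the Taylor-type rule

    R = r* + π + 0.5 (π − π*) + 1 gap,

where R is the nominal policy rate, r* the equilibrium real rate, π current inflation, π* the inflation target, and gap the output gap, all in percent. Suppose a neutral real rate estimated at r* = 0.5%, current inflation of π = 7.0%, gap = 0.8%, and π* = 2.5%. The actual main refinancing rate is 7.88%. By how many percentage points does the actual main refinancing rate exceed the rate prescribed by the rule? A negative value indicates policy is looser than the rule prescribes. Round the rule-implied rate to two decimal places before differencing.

R = 0.5 + 7.0 + 0.5 × (7.0 − 2.5) + 1 × 0.8
   = 0.5 + 7 + 2.25 + 0.8 = 10.55
Deviation = 7.88 − 10.55 = -2.67 pp.

-2.67 pp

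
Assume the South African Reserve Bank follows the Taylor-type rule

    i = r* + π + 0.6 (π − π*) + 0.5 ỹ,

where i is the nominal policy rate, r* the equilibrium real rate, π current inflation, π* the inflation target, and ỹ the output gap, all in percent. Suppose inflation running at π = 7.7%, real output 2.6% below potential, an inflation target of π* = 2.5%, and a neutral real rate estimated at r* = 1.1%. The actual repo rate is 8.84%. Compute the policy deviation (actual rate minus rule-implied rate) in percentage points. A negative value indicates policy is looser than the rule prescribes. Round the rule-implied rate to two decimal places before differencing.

-1.78 pp

Output 2.6% below potential → ỹ = -2.6.
i = 1.1 + 7.7 + 0.6 × (7.7 − 2.5) + 0.5 × (-2.6)
   = 1.1 + 7.7 + 3.12 − 1.3 = 10.62
Deviation = 8.84 − 10.62 = -1.78 pp.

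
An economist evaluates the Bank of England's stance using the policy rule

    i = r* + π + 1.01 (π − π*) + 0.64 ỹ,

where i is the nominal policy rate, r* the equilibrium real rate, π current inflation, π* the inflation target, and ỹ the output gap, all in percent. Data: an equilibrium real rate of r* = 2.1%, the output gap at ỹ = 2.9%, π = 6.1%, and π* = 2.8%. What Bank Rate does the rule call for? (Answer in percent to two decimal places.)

i = 2.1 + 6.1 + 1.01 × (6.1 − 2.8) + 0.64 × 2.9
   = 2.1 + 6.1 + 3.333 + 1.856 = 13.39

13.39%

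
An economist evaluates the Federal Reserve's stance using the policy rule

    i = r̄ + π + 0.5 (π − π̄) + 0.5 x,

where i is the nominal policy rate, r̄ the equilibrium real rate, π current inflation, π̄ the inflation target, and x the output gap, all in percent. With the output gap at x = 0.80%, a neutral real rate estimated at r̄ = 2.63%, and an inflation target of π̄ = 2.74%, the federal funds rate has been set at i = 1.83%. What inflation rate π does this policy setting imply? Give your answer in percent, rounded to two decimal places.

Collecting π: i = r̄ + (1 + 0.5) π − 0.5 π̄ + 0.5 x
1.5 π = 1.83 − 2.63 + 0.5 × 2.74 − 0.5 × 0.80 = 0.17
π = 0.17 / 1.5 = 0.11

0.11%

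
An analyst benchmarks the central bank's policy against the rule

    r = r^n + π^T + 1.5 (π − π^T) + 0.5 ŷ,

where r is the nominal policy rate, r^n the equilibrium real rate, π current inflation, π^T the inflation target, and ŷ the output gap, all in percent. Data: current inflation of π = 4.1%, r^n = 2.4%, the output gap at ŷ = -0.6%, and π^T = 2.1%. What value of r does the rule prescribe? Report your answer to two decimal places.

7.20%

r = 2.4 + 2.1 + 1.5 × (4.1 − 2.1) + 0.5 × (-0.6)
   = 2.4 + 2.1 + 3 − 0.3 = 7.20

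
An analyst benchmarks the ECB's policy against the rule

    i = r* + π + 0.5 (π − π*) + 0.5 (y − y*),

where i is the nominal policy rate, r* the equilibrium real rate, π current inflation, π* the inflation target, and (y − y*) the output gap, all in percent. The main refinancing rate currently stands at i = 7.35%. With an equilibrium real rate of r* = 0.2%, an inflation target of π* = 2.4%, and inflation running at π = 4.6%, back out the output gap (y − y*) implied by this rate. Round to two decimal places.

2.90%

0.5 (y − y*) = 7.35 − 0.2 − 4.6 − 0.5 × (4.6 − 2.4) = 1.45
(y − y*) = 1.45 / 0.5 = 2.90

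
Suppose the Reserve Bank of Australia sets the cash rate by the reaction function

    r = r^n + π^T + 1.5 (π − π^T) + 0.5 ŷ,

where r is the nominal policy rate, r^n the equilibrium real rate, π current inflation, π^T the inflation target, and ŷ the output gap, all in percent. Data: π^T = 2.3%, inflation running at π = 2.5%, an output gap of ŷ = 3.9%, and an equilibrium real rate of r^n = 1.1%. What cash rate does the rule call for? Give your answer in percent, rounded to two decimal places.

r = 1.1 + 2.3 + 1.5 × (2.5 − 2.3) + 0.5 × 3.9
   = 1.1 + 2.3 + 0.3 + 1.95 = 5.65

5.65%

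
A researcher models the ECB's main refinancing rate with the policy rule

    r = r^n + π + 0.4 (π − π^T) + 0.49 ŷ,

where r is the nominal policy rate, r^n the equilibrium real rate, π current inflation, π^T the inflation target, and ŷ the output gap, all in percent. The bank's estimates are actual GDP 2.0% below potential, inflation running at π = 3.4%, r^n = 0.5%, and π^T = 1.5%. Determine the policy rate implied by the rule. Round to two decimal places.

Output 2.0% below potential → ŷ = -2.0.
r = 0.5 + 3.4 + 0.4 × (3.4 − 1.5) + 0.49 × (-2.0)
   = 0.5 + 3.4 + 0.76 − 0.98 = 3.68

3.68%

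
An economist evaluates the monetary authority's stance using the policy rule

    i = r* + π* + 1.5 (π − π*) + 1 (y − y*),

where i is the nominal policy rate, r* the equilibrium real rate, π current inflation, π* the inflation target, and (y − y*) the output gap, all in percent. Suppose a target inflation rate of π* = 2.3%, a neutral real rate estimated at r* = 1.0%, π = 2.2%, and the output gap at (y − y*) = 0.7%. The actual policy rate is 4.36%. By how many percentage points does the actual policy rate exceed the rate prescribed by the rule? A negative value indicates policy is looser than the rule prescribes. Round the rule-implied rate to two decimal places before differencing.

0.51 pp

i = 1.0 + 2.3 + 1.5 × (2.2 − 2.3) + 1 × 0.7
   = 1.0 + 2.3 − 0.15 + 0.7 = 3.85
Deviation = 4.36 − 3.85 = 0.51 pp.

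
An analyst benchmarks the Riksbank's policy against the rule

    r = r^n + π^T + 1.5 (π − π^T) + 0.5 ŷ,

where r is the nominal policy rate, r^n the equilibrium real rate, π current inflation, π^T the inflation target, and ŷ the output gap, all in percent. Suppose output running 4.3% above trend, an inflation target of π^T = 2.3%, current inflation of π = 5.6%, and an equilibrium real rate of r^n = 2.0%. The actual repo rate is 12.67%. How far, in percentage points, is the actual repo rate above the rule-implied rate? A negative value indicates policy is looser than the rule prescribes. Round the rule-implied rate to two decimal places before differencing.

1.27 pp

Output 4.3% above potential → ŷ = 4.3.
r = 2.0 + 2.3 + 1.5 × (5.6 − 2.3) + 0.5 × 4.3
   = 2.0 + 2.3 + 4.95 + 2.15 = 11.40
Deviation = 12.67 − 11.40 = 1.27 pp.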